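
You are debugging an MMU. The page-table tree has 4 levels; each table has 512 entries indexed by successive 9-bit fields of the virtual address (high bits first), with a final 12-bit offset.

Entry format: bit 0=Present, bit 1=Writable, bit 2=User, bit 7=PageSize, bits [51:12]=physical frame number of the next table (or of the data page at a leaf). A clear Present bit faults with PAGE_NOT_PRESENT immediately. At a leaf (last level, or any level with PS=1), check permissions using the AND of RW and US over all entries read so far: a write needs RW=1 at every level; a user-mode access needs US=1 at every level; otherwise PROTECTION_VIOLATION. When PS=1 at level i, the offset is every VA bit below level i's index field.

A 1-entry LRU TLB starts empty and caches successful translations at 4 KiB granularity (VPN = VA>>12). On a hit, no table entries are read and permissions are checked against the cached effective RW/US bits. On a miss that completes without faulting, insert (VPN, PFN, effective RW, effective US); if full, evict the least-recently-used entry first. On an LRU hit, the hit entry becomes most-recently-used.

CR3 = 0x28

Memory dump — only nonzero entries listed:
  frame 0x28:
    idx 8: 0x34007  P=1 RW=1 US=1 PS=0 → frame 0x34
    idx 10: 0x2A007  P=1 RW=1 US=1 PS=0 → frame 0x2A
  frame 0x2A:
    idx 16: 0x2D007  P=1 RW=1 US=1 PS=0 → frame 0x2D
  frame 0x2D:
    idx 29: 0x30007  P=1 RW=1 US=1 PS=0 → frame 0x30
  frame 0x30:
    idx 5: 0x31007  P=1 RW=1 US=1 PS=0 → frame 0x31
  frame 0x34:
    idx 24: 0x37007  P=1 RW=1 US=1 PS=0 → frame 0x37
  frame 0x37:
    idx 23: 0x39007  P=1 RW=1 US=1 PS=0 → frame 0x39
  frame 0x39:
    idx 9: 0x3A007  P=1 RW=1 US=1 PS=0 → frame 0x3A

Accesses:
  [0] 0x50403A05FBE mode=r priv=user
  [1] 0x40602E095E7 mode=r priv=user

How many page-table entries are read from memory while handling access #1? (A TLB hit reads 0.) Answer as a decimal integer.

Walk each access:
#0 VA=0x50403A05FBE (r,user):
  lvl0: tbl 0x28, slot 10 ⇒ 0x2A007 (P1/RW1/US1/PS0)
  lvl1: tbl 0x2A, slot 16 ⇒ 0x2D007 (P1/RW1/US1/PS0)
  lvl2: tbl 0x2D, slot 29 ⇒ 0x30007 (P1/RW1/US1/PS0)
  lvl3: tbl 0x30, slot 5 ⇒ 0x31007 (P1/RW1/US1/PS0)
  ✓ 0x31FBE  — 4 lookups
#1 VA=0x40602E095E7 (r,user):
  lvl0: tbl 0x28, slot 8 ⇒ 0x34007 (P1/RW1/US1/PS0)
  lvl1: tbl 0x34, slot 24 ⇒ 0x37007 (P1/RW1/US1/PS0)
  lvl2: tbl 0x37, slot 23 ⇒ 0x39007 (P1/RW1/US1/PS0)
  lvl3: tbl 0x39, slot 9 ⇒ 0x3A007 (P1/RW1/US1/PS0)
  ✓ 0x3A5E7  — 4 lookups

Entries read for #1: 4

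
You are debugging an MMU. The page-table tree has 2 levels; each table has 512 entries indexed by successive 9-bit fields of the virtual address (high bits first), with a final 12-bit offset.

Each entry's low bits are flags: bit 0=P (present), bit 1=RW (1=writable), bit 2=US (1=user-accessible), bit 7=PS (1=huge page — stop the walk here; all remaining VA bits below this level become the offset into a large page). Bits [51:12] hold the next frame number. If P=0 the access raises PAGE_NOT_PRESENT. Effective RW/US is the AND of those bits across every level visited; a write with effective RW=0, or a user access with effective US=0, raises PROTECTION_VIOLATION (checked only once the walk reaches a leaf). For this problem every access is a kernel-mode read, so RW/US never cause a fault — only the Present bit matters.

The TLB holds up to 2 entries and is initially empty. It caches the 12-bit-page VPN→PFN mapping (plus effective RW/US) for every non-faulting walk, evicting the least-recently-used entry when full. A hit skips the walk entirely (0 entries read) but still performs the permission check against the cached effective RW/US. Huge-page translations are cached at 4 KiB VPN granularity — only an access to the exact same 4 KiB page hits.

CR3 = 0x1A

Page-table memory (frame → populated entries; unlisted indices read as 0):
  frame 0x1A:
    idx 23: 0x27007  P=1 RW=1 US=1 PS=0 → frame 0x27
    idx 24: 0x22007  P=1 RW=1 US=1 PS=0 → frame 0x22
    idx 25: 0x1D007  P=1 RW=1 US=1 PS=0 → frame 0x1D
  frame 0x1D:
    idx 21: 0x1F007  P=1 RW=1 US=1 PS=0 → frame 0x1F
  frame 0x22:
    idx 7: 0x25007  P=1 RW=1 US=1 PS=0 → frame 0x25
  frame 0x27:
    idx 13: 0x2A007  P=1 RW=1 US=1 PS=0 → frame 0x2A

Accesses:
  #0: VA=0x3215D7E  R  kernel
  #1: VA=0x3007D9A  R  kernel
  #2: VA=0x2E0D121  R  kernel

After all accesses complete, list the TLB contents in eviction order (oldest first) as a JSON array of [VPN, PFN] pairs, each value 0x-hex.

Per-access translation:
#0 VA=0x3215D7E (r,kernel):
  L0: frame=0x1A idx=25 entry=0x1D007 [P=1 RW=1 US=1 PS=0]
  L1: frame=0x1D idx=21 entry=0x1F007 [P=1 RW=1 US=1 PS=0]
  → PA=0x1FD7E  (2 entries read)
#1 VA=0x3007D9A (r,kernel):
  L0: frame=0x1A idx=24 entry=0x22007 [P=1 RW=1 US=1 PS=0]
  L1: frame=0x22 idx=7 entry=0x25007 [P=1 RW=1 US=1 PS=0]
  → PA=0x25D9A  (2 entries read)
#2 VA=0x2E0D121 (r,kernel):
  L0: frame=0x1A idx=23 entry=0x27007 [P=1 RW=1 US=1 PS=0]
  L1: frame=0x27 idx=13 entry=0x2A007 [P=1 RW=1 US=1 PS=0]
  → PA=0x2A121  (2 entries read)

TLB: [["0x3007", "0x25"], ["0x2E0D", "0x2A"]]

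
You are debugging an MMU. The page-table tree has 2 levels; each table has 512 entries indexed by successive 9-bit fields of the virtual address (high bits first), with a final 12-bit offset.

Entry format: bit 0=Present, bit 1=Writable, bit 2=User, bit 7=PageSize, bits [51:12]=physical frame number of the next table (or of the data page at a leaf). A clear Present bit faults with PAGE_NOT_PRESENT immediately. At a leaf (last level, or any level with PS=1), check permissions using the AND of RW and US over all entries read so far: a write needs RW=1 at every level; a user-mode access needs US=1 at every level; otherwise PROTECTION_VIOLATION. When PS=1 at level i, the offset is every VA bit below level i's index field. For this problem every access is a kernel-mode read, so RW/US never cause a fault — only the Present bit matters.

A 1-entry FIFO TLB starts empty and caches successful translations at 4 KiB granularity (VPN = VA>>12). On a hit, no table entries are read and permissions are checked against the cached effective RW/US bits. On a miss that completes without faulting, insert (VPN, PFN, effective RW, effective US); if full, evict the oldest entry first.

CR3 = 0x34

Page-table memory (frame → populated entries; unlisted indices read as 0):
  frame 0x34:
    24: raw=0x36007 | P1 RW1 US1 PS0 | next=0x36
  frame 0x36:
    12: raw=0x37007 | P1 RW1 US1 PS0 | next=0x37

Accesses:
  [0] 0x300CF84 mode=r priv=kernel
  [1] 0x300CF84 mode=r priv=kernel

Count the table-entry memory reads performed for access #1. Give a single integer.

Walk each access:
#0 VA=0x300CF84 (r,kernel):
  L0: frame=0x34 idx=24 entry=0x36007 [P=1 RW=1 US=1 PS=0]
  L1: frame=0x36 idx=12 entry=0x37007 [P=1 RW=1 US=1 PS=0]
  ⇒ phys 0x37F84  [2 reads]
#1 VA=0x300CF84 (r,kernel):
  TLB hit vpn=0x300C → PA=0x37F84

Entries read for #1: 0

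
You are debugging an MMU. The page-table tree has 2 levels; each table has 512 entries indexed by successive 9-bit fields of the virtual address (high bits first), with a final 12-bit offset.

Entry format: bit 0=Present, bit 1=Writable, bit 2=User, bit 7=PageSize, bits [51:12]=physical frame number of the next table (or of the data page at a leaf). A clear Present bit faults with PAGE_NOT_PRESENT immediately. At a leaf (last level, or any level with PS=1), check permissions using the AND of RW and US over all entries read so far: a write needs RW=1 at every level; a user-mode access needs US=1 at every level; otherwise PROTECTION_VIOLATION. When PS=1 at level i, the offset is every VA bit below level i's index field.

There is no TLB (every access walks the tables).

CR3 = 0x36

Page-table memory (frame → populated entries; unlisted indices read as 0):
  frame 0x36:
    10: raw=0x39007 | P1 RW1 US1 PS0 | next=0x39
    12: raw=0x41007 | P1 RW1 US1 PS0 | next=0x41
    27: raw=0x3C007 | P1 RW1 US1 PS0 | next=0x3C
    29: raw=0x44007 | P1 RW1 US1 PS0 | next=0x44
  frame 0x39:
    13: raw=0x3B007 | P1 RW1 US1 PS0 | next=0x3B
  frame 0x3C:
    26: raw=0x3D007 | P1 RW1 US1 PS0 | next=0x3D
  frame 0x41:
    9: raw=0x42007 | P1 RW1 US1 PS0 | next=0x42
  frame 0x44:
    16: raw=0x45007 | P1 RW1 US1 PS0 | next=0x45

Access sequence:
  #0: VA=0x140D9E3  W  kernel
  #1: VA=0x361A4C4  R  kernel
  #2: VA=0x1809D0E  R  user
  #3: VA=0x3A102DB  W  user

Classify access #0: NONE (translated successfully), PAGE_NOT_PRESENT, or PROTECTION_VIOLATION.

Walk each access:
#0 VA=0x140D9E3 (w,kernel):
  L0 @0x36[10] → 0x39007  P=1,RW=1,US=1,PS=0
  L1 @0x39[13] → 0x3B007  P=1,RW=1,US=1,PS=0
  → PA=0x3B9E3  (2 entries read)
#1 VA=0x361A4C4 (r,kernel):
  L0 @0x36[27] → 0x3C007  P=1,RW=1,US=1,PS=0
  L1 @0x3C[26] → 0x3D007  P=1,RW=1,US=1,PS=0
  → PA=0x3D4C4  (2 entries read)
#2 VA=0x1809D0E (r,user):
  L0 @0x36[12] → 0x41007  P=1,RW=1,US=1,PS=0
  L1 @0x41[9] → 0x42007  P=1,RW=1,US=1,PS=0
  → PA=0x42D0E  (2 entries read)
#3 VA=0x3A102DB (w,user):
  L0 @0x36[29] → 0x44007  P=1,RW=1,US=1,PS=0
  L1 @0x44[16] → 0x45007  P=1,RW=1,US=1,PS=0
  → PA=0x452DB  (2 entries read)

Access #0 fault: NONE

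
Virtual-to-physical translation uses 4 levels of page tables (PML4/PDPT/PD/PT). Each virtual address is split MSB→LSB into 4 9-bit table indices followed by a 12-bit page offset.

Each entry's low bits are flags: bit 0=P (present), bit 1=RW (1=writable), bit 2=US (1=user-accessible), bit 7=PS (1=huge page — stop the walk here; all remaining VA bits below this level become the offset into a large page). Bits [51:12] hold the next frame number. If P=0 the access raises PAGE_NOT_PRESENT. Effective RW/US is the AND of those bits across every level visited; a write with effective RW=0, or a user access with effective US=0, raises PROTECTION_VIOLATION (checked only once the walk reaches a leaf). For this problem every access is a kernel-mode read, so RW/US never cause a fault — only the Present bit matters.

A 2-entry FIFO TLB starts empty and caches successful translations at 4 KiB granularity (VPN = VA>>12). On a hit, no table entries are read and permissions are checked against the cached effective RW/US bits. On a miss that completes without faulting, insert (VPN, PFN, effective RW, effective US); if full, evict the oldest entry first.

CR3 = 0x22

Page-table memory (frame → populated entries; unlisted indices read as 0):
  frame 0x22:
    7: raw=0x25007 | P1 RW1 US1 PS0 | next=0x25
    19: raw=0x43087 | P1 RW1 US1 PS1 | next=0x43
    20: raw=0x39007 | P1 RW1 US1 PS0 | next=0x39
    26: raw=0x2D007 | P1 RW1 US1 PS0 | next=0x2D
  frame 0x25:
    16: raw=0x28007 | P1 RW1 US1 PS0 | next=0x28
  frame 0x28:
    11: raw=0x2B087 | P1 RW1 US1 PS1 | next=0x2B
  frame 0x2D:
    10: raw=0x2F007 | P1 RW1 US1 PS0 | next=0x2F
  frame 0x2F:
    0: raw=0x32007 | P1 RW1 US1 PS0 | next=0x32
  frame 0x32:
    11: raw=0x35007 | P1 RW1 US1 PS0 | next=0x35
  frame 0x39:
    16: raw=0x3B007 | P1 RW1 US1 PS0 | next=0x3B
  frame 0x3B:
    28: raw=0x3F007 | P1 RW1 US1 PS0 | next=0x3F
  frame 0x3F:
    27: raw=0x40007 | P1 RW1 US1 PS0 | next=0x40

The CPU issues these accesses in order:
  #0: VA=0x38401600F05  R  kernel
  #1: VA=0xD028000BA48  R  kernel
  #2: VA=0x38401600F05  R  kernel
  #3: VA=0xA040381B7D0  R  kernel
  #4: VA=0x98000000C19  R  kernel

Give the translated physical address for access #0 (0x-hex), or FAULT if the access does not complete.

Walk each access:
#0 VA=0x38401600F05 (r,kernel):
  lvl0: tbl 0x22, slot 7 ⇒ 0x25007 (P1/RW1/US1/PS0)
  lvl1: tbl 0x25, slot 16 ⇒ 0x28007 (P1/RW1/US1/PS0)
  lvl2: tbl 0x28, slot 11 ⇒ 0x2B087 (P1/RW1/US1/PS1)
  → PA=0x2BF05 (huge @L2)  (3 entries read)
#1 VA=0xD028000BA48 (r,kernel):
  lvl0: tbl 0x22, slot 26 ⇒ 0x2D007 (P1/RW1/US1/PS0)
  lvl1: tbl 0x2D, slot 10 ⇒ 0x2F007 (P1/RW1/US1/PS0)
  lvl2: tbl 0x2F, slot 0 ⇒ 0x32007 (P1/RW1/US1/PS0)
  lvl3: tbl 0x32, slot 11 ⇒ 0x35007 (P1/RW1/US1/PS0)
  → PA=0x35A48  (4 entries read)
#2 VA=0x38401600F05 (r,kernel):
  TLB hit vpn=0x38401600 → PA=0x2BF05
#3 VA=0xA040381B7D0 (r,kernel):
  lvl0: tbl 0x22, slot 20 ⇒ 0x39007 (P1/RW1/US1/PS0)
  lvl1: tbl 0x39, slot 16 ⇒ 0x3B007 (P1/RW1/US1/PS0)
  lvl2: tbl 0x3B, slot 28 ⇒ 0x3F007 (P1/RW1/US1/PS0)
  lvl3: tbl 0x3F, slot 27 ⇒ 0x40007 (P1/RW1/US1/PS0)
  → PA=0x407D0  (4 entries read)
#4 VA=0x98000000C19 (r,kernel):
  lvl0: tbl 0x22, slot 19 ⇒ 0x43087 (P1/RW1/US1/PS1)
  → PA=0x43C19 (huge @L0)  (1 entries read)

Access #0 PA: 0x2BF05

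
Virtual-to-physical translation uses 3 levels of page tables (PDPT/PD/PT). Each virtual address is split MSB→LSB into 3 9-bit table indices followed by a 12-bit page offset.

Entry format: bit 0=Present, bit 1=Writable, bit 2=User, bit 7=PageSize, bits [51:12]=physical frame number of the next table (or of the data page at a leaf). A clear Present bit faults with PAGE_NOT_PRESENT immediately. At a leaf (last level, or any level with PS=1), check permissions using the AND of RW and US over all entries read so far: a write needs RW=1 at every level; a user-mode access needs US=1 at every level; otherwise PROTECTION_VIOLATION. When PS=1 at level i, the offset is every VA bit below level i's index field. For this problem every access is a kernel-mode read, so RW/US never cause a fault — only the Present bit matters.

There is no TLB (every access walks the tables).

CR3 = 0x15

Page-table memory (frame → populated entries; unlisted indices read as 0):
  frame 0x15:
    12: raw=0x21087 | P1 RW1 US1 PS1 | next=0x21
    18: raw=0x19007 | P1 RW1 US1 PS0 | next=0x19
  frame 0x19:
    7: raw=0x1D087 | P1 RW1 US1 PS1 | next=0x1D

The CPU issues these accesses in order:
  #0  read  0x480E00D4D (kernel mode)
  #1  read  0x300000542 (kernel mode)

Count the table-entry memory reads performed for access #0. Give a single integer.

Per-access translation:
#0 VA=0x480E00D4D (r,kernel):
  L0 @0x15[18] → 0x19007  P=1,RW=1,US=1,PS=0
  L1 @0x19[7] → 0x1D087  P=1,RW=1,US=1,PS=1
  ✓ 0x1DD4D (huge @L1)  — 2 lookups
#1 VA=0x300000542 (r,kernel):
  L0 @0x15[12] → 0x21087  P=1,RW=1,US=1,PS=1
  ✓ 0x21542 (huge @L0)  — 1 lookups

Entries read for #0: 2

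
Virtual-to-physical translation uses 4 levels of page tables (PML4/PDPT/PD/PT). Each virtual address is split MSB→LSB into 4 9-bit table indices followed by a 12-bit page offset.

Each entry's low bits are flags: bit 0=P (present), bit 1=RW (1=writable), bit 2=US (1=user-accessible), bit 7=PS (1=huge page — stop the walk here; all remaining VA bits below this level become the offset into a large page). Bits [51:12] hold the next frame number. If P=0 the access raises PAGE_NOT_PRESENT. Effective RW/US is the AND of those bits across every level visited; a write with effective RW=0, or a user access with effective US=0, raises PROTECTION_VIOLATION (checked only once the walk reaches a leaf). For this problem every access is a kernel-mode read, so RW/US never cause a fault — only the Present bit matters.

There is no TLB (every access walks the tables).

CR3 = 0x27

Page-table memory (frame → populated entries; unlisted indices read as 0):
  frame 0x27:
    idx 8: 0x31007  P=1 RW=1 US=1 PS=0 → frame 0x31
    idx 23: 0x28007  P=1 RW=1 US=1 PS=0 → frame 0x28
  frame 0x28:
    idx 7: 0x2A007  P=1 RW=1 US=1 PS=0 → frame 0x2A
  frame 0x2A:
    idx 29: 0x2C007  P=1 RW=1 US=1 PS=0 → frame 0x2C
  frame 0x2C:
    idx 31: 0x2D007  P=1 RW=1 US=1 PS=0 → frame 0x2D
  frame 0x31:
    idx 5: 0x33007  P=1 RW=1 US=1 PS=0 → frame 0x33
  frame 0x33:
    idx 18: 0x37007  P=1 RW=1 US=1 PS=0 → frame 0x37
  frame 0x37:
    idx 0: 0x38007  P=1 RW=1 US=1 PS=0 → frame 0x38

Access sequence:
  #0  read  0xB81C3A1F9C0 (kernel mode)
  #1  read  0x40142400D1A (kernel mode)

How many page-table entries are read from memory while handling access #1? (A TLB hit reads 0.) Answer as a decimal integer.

Walk each access:
#0 VA=0xB81C3A1F9C0 (r,kernel):
  lvl0: tbl 0x27, slot 23 ⇒ 0x28007 (P1/RW1/US1/PS0)
  lvl1: tbl 0x28, slot 7 ⇒ 0x2A007 (P1/RW1/US1/PS0)
  lvl2: tbl 0x2A, slot 29 ⇒ 0x2C007 (P1/RW1/US1/PS0)
  lvl3: tbl 0x2C, slot 31 ⇒ 0x2D007 (P1/RW1/US1/PS0)
  ⇒ phys 0x2D9C0  [4 reads]
#1 VA=0x40142400D1A (r,kernel):
  lvl0: tbl 0x27, slot 8 ⇒ 0x31007 (P1/RW1/US1/PS0)
  lvl1: tbl 0x31, slot 5 ⇒ 0x33007 (P1/RW1/US1/PS0)
  lvl2: tbl 0x33, slot 18 ⇒ 0x37007 (P1/RW1/US1/PS0)
  lvl3: tbl 0x37, slot 0 ⇒ 0x38007 (P1/RW1/US1/PS0)
  ⇒ phys 0x38D1A  [4 reads]

Entries read for #1: 4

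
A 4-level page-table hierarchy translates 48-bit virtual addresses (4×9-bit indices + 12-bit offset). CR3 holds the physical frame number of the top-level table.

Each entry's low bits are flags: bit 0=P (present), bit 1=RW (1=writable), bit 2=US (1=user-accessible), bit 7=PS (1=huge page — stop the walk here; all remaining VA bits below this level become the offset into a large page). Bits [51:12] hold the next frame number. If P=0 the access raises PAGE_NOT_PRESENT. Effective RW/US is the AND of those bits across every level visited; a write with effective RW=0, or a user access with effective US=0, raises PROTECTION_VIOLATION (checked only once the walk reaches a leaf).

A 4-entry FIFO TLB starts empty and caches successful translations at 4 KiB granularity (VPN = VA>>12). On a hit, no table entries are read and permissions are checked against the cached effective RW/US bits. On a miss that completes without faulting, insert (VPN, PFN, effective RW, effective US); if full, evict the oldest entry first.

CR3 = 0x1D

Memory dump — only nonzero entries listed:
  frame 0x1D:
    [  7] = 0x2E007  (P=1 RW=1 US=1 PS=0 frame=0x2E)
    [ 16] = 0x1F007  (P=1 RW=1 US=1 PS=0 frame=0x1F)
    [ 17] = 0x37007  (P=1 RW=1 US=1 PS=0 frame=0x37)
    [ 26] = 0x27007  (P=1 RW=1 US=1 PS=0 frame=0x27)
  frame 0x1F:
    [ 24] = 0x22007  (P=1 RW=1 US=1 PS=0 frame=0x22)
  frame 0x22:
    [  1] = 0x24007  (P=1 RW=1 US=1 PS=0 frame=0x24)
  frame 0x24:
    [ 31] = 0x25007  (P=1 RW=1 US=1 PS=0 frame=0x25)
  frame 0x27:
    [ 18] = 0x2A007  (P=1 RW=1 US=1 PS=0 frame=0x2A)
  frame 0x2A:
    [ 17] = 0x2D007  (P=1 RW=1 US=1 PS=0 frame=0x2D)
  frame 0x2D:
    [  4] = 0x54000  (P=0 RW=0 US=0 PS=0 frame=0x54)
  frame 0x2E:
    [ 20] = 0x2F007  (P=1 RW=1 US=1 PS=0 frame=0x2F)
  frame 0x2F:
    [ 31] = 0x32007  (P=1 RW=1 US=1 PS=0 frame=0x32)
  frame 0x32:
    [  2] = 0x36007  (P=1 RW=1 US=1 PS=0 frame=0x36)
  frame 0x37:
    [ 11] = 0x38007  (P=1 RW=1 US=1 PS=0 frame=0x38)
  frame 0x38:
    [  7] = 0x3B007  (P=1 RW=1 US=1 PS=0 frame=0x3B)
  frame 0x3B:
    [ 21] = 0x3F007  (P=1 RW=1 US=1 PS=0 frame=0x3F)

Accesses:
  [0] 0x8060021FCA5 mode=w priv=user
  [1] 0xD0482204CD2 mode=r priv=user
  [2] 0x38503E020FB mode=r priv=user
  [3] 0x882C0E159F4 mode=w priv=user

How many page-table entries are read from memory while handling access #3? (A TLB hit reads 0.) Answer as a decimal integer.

Trace:
#0 VA=0x8060021FCA5 (w,user):
  [0] read 0x1D idx=16: raw=0x1F007 flags P=1 W=1 U=1 S=0
  [1] read 0x1F idx=24: raw=0x22007 flags P=1 W=1 U=1 S=0
  [2] read 0x22 idx=1: raw=0x24007 flags P=1 W=1 U=1 S=0
  [3] read 0x24 idx=31: raw=0x25007 flags P=1 W=1 U=1 S=0
  ⇒ phys 0x25CA5  [4 reads]
#1 VA=0xD0482204CD2 (r,user):
  [0] read 0x1D idx=26: raw=0x27007 flags P=1 W=1 U=1 S=0
  [1] read 0x27 idx=18: raw=0x2A007 flags P=1 W=1 U=1 S=0
  [2] read 0x2A idx=17: raw=0x2D007 flags P=1 W=1 U=1 S=0
  [3] read 0x2D idx=4: raw=0x54000 flags P=0 W=0 U=0 S=0
  → PAGE_NOT_PRESENT  (4 entries read)
#2 VA=0x38503E020FB (r,user):
  [0] read 0x1D idx=7: raw=0x2E007 flags P=1 W=1 U=1 S=0
  [1] read 0x2E idx=20: raw=0x2F007 flags P=1 W=1 U=1 S=0
  [2] read 0x2F idx=31: raw=0x32007 flags P=1 W=1 U=1 S=0
  [3] read 0x32 idx=2: raw=0x36007 flags P=1 W=1 U=1 S=0
  ⇒ phys 0x360FB  [4 reads]
#3 VA=0x882C0E159F4 (w,user):
  [0] read 0x1D idx=17: raw=0x37007 flags P=1 W=1 U=1 S=0
  [1] read 0x37 idx=11: raw=0x38007 flags P=1 W=1 U=1 S=0
  [2] read 0x38 idx=7: raw=0x3B007 flags P=1 W=1 U=1 S=0
  [3] read 0x3B idx=21: raw=0x3F007 flags P=1 W=1 U=1 S=0
  ⇒ phys 0x3F9F4  [4 reads]

Entries read for #3: 4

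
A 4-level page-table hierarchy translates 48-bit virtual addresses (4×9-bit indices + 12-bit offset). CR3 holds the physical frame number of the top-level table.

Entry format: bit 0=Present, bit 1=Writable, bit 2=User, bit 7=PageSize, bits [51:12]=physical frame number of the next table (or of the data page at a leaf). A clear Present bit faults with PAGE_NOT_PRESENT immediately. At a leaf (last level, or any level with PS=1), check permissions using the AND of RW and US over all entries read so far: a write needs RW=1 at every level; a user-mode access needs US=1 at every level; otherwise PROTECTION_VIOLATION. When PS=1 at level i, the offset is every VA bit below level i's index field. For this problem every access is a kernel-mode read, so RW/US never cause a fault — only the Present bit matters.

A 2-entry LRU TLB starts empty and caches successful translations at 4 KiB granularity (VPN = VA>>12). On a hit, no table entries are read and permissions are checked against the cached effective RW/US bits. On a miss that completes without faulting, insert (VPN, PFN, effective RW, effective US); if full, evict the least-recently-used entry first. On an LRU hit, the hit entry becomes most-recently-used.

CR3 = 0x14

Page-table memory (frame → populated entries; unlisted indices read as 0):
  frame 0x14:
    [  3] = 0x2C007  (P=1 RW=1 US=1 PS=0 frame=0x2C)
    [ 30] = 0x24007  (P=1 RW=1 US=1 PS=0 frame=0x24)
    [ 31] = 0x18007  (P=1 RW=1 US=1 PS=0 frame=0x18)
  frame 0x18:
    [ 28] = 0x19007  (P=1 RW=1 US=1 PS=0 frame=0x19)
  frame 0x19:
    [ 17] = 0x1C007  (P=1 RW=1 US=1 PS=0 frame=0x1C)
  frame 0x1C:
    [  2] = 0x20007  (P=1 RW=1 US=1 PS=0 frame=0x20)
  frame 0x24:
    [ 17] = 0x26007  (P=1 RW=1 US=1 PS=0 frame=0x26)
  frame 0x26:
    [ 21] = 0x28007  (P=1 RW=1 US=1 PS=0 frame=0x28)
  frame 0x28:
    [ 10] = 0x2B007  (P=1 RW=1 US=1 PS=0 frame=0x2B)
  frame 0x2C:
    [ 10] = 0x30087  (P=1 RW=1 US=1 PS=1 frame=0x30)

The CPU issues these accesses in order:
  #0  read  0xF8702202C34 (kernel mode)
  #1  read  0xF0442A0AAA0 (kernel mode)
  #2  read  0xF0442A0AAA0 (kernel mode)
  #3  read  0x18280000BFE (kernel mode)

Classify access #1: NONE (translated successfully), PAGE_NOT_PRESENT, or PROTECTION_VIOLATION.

Per-access translation:
#0 VA=0xF8702202C34 (r,kernel):
  L0 @0x14[31] → 0x18007  P=1,RW=1,US=1,PS=0
  L1 @0x18[28] → 0x19007  P=1,RW=1,US=1,PS=0
  L2 @0x19[17] → 0x1C007  P=1,RW=1,US=1,PS=0
  L3 @0x1C[2] → 0x20007  P=1,RW=1,US=1,PS=0
  ⇒ phys 0x20C34  [4 reads]
#1 VA=0xF0442A0AAA0 (r,kernel):
  L0 @0x14[30] → 0x24007  P=1,RW=1,US=1,PS=0
  L1 @0x24[17] → 0x26007  P=1,RW=1,US=1,PS=0
  L2 @0x26[21] → 0x28007  P=1,RW=1,US=1,PS=0
  L3 @0x28[10] → 0x2B007  P=1,RW=1,US=1,PS=0
  ⇒ phys 0x2BAA0  [4 reads]
#2 VA=0xF0442A0AAA0 (r,kernel):
  TLB hit vpn=0xF0442A0A → PA=0x2BAA0
#3 VA=0x18280000BFE (r,kernel):
  L0 @0x14[3] → 0x2C007  P=1,RW=1,US=1,PS=0
  L1 @0x2C[10] → 0x30087  P=1,RW=1,US=1,PS=1
  ⇒ phys 0x30BFE (huge @L1)  [2 reads]

Access #1 fault: NONE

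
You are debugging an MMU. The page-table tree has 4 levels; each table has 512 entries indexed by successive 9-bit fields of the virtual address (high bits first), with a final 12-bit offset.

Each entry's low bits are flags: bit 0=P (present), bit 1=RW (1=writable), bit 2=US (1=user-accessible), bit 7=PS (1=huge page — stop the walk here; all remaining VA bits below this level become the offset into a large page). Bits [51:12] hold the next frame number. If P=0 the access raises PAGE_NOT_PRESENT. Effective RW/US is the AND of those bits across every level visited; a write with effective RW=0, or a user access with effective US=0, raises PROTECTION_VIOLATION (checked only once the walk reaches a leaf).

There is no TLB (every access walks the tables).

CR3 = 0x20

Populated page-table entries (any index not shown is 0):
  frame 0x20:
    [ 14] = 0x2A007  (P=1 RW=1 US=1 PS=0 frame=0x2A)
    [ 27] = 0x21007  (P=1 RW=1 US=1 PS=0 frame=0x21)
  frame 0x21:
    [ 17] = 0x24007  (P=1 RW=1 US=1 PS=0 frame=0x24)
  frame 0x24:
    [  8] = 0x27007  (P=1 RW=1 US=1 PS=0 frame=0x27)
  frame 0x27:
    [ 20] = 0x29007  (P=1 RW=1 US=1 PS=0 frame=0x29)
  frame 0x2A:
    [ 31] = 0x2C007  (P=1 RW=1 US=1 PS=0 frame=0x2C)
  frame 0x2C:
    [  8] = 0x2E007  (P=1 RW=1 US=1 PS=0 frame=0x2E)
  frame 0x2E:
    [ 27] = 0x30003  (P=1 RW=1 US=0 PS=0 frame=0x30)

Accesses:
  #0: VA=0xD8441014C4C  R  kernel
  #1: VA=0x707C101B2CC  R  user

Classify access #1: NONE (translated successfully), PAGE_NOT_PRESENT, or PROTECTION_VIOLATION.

Walk each access:
#0 VA=0xD8441014C4C (r,kernel):
  [0] read 0x20 idx=27: raw=0x21007 flags P=1 W=1 U=1 S=0
  [1] read 0x21 idx=17: raw=0x24007 flags P=1 W=1 U=1 S=0
  [2] read 0x24 idx=8: raw=0x27007 flags P=1 W=1 U=1 S=0
  [3] read 0x27 idx=20: raw=0x29007 flags P=1 W=1 U=1 S=0
  → PA=0x29C4C  (4 entries read)
#1 VA=0x707C101B2CC (r,user):
  [0] read 0x20 idx=14: raw=0x2A007 flags P=1 W=1 U=1 S=0
  [1] read 0x2A idx=31: raw=0x2C007 flags P=1 W=1 U=1 S=0
  [2] read 0x2C idx=8: raw=0x2E007 flags P=1 W=1 U=1 S=0
  [3] read 0x2E idx=27: raw=0x30003 flags P=1 W=1 U=0 S=0
  ⇒ fault: PROTECTION_VIOLATION  — 4 lookups

Access #1 fault: PROTECTION_VIOLATION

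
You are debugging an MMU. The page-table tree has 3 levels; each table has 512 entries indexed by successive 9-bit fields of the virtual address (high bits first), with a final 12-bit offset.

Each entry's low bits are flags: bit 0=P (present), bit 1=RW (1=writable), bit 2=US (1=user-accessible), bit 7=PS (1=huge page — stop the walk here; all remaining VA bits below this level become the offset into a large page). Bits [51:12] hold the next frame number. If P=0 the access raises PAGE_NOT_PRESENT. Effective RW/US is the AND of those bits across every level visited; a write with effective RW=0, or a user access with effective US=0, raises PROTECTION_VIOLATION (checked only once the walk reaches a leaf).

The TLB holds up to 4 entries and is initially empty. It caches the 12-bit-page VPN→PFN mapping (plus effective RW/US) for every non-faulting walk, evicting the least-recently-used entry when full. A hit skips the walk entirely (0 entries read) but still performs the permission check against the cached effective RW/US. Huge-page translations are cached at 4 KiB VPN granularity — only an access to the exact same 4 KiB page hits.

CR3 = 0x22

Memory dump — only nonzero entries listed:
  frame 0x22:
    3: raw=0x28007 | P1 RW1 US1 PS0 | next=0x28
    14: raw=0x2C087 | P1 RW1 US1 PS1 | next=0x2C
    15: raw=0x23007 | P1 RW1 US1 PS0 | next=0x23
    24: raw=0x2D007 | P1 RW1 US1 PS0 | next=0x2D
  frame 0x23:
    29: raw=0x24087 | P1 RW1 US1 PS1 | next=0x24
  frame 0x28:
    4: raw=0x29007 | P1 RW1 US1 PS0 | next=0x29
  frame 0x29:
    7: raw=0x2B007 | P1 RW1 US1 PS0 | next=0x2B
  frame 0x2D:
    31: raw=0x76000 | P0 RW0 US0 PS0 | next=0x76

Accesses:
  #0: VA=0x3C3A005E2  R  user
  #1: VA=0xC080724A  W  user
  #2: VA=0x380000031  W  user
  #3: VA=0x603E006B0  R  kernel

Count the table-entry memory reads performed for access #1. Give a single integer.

Walk each access:
#0 VA=0x3C3A005E2 (r,user):
  L0 @0x22[15] → 0x23007  P=1,RW=1,US=1,PS=0
  L1 @0x23[29] → 0x24087  P=1,RW=1,US=1,PS=1
  → PA=0x245E2 (huge @L1)  (2 entries read)
#1 VA=0xC080724A (w,user):
  L0 @0x22[3] → 0x28007  P=1,RW=1,US=1,PS=0
  L1 @0x28[4] → 0x29007  P=1,RW=1,US=1,PS=0
  L2 @0x29[7] → 0x2B007  P=1,RW=1,US=1,PS=0
  → PA=0x2B24A  (3 entries read)
#2 VA=0x380000031 (w,user):
  L0 @0x22[14] → 0x2C087  P=1,RW=1,US=1,PS=1
  → PA=0x2C031 (huge @L0)  (1 entries read)
#3 VA=0x603E006B0 (r,kernel):
  L0 @0x22[24] → 0x2D007  P=1,RW=1,US=1,PS=0
  L1 @0x2D[31] → 0x76000  P=0,RW=0,US=0,PS=0
  ⇒ fault: PAGE_NOT_PRESENT  — 2 lookups

Entries read for #1: 3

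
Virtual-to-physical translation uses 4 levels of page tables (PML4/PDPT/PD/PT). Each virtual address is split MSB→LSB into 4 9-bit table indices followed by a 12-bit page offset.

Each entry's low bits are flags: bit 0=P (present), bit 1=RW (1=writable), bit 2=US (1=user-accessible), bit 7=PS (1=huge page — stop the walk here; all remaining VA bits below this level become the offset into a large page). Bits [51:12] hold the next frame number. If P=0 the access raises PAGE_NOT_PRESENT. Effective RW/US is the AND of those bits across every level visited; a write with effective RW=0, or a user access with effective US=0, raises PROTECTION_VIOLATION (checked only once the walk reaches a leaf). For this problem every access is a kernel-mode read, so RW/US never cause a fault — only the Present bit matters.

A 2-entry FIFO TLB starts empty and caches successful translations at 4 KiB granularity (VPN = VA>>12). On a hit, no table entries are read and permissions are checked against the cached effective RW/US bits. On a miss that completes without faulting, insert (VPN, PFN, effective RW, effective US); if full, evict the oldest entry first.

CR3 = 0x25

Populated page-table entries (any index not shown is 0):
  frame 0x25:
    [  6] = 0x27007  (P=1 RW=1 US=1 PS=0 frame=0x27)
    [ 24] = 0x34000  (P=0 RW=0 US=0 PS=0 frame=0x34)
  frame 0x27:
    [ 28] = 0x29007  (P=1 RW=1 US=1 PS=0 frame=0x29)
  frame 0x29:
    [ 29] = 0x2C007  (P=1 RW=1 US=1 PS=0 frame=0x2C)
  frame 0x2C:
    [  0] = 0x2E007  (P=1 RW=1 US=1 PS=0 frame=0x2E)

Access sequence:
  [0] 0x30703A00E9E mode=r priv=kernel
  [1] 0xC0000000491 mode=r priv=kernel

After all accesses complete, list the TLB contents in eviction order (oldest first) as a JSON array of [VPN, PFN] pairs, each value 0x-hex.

Per-access translation:
#0 VA=0x30703A00E9E (r,kernel):
  lvl0: tbl 0x25, slot 6 ⇒ 0x27007 (P1/RW1/US1/PS0)
  lvl1: tbl 0x27, slot 28 ⇒ 0x29007 (P1/RW1/US1/PS0)
  lvl2: tbl 0x29, slot 29 ⇒ 0x2C007 (P1/RW1/US1/PS0)
  lvl3: tbl 0x2C, slot 0 ⇒ 0x2E007 (P1/RW1/US1/PS0)
  ⇒ phys 0x2EE9E  [4 reads]
#1 VA=0xC0000000491 (r,kernel):
  lvl0: tbl 0x25, slot 24 ⇒ 0x34000 (P0/RW0/US0/PS0)
  ⇒ fault: PAGE_NOT_PRESENT  — 1 lookups

TLB: [["0x30703A00", "0x2E"]]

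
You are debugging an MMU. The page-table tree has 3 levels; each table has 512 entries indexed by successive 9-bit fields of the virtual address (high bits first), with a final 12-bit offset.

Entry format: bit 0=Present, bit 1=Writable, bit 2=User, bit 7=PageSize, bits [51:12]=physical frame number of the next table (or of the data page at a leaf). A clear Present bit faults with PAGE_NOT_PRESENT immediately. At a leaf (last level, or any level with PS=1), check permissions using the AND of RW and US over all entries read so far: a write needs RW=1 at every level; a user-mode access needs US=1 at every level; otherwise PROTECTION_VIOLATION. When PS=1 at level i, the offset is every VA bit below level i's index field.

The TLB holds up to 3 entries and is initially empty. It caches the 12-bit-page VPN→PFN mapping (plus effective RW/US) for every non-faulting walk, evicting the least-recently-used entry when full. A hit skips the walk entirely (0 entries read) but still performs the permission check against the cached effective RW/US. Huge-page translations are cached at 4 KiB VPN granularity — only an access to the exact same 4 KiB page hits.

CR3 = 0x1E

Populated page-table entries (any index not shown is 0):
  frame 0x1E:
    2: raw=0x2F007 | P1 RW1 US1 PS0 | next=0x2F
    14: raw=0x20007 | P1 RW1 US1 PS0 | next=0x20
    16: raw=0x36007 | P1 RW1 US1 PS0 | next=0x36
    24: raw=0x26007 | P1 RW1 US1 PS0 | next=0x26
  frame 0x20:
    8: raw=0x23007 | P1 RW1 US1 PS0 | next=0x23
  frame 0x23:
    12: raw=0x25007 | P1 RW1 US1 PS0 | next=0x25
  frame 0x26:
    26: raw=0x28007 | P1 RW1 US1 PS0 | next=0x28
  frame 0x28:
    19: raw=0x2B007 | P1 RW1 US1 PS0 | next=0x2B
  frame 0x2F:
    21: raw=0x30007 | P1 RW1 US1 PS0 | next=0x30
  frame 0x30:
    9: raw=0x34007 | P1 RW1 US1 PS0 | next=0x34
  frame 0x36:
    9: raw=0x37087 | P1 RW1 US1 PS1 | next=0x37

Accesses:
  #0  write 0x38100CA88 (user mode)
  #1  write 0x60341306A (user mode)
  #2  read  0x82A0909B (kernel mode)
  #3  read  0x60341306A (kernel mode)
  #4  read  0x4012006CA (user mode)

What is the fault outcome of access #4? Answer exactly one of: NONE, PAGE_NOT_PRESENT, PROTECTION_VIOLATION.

Per-access translation:
#0 VA=0x38100CA88 (w,user):
  L0 @0x1E[14] → 0x20007  P=1,RW=1,US=1,PS=0
  L1 @0x20[8] → 0x23007  P=1,RW=1,US=1,PS=0
  L2 @0x23[12] → 0x25007  P=1,RW=1,US=1,PS=0
  ✓ 0x25A88  — 3 lookups
#1 VA=0x60341306A (w,user):
  L0 @0x1E[24] → 0x26007  P=1,RW=1,US=1,PS=0
  L1 @0x26[26] → 0x28007  P=1,RW=1,US=1,PS=0
  L2 @0x28[19] → 0x2B007  P=1,RW=1,US=1,PS=0
  ✓ 0x2B06A  — 3 lookups
#2 VA=0x82A0909B (r,kernel):
  L0 @0x1E[2] → 0x2F007  P=1,RW=1,US=1,PS=0
  L1 @0x2F[21] → 0x30007  P=1,RW=1,US=1,PS=0
  L2 @0x30[9] → 0x34007  P=1,RW=1,US=1,PS=0
  ✓ 0x3409B  — 3 lookups
#3 VA=0x60341306A (r,kernel):
  TLB hit vpn=0x603413 → PA=0x2B06A
#4 VA=0x4012006CA (r,user):
  L0 @0x1E[16] → 0x36007  P=1,RW=1,US=1,PS=0
  L1 @0x36[9] → 0x37087  P=1,RW=1,US=1,PS=1
  ✓ 0x376CA (huge @L1)  — 2 lookups

Access #4 fault: NONE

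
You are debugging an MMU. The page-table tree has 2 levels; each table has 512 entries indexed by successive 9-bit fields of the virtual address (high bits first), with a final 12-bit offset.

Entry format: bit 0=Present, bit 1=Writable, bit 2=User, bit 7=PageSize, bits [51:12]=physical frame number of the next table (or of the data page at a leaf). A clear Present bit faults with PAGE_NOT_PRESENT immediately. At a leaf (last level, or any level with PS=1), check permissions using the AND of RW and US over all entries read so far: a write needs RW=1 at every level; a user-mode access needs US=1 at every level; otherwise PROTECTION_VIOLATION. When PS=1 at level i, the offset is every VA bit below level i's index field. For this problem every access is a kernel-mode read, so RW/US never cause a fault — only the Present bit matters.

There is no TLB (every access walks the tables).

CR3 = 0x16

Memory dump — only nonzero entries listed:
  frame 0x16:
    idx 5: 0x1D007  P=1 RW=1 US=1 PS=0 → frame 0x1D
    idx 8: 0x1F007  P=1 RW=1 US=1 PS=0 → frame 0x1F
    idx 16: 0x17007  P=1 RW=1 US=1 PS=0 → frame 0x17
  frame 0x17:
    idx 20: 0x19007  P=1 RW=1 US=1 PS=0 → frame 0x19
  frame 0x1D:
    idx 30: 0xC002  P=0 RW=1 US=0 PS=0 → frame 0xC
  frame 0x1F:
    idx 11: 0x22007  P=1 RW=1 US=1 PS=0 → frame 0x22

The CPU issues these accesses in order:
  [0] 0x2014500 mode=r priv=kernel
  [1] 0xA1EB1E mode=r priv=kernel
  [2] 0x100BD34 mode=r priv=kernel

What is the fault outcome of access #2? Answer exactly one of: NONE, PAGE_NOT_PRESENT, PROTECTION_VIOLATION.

Per-access translation:
#0 VA=0x2014500 (r,kernel):
  lvl0: tbl 0x16, slot 16 ⇒ 0x17007 (P1/RW1/US1/PS0)
  lvl1: tbl 0x17, slot 20 ⇒ 0x19007 (P1/RW1/US1/PS0)
  → PA=0x19500  (2 entries read)
#1 VA=0xA1EB1E (r,kernel):
  lvl0: tbl 0x16, slot 5 ⇒ 0x1D007 (P1/RW1/US1/PS0)
  lvl1: tbl 0x1D, slot 30 ⇒ 0xC002 (P0/RW1/US0/PS0)
  ✗ PAGE_NOT_PRESENT  [2 reads]
#2 VA=0x100BD34 (r,kernel):
  lvl0: tbl 0x16, slot 8 ⇒ 0x1F007 (P1/RW1/US1/PS0)
  lvl1: tbl 0x1F, slot 11 ⇒ 0x22007 (P1/RW1/US1/PS0)
  → PA=0x22D34  (2 entries read)

Access #2 fault: NONE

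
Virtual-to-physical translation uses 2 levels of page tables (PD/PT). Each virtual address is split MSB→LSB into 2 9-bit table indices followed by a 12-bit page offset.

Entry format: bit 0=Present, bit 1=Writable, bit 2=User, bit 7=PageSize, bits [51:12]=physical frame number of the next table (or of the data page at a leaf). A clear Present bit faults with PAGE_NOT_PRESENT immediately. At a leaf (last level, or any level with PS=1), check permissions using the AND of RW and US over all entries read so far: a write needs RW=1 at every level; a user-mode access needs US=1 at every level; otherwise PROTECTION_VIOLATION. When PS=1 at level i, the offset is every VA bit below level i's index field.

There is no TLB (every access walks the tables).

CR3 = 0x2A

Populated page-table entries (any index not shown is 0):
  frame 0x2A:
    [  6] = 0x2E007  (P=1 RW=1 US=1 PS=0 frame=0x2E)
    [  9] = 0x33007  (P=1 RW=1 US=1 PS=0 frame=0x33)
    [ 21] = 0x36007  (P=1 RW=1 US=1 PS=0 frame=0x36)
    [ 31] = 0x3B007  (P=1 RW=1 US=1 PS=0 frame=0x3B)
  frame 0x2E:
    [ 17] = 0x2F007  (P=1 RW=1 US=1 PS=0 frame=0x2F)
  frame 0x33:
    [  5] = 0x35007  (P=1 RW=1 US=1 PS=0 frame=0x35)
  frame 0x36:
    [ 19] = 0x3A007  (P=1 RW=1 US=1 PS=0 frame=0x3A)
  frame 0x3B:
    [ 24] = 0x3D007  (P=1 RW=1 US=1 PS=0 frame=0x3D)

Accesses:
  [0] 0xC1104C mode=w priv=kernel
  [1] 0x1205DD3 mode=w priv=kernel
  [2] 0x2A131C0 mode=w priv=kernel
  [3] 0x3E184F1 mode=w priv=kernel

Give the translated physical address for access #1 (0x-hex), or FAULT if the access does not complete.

Per-access translation:
#0 VA=0xC1104C (w,kernel):
  [0] read 0x2A idx=6: raw=0x2E007 flags P=1 W=1 U=1 S=0
  [1] read 0x2E idx=17: raw=0x2F007 flags P=1 W=1 U=1 S=0
  ⇒ phys 0x2F04C  [2 reads]
#1 VA=0x1205DD3 (w,kernel):
  [0] read 0x2A idx=9: raw=0x33007 flags P=1 W=1 U=1 S=0
  [1] read 0x33 idx=5: raw=0x35007 flags P=1 W=1 U=1 S=0
  ⇒ phys 0x35DD3  [2 reads]
#2 VA=0x2A131C0 (w,kernel):
  [0] read 0x2A idx=21: raw=0x36007 flags P=1 W=1 U=1 S=0
  [1] read 0x36 idx=19: raw=0x3A007 flags P=1 W=1 U=1 S=0
  ⇒ phys 0x3A1C0  [2 reads]
#3 VA=0x3E184F1 (w,kernel):
  [0] read 0x2A idx=31: raw=0x3B007 flags P=1 W=1 U=1 S=0
  [1] read 0x3B idx=24: raw=0x3D007 flags P=1 W=1 U=1 S=0
  ⇒ phys 0x3D4F1  [2 reads]

Access #1 PA: 0x35DD3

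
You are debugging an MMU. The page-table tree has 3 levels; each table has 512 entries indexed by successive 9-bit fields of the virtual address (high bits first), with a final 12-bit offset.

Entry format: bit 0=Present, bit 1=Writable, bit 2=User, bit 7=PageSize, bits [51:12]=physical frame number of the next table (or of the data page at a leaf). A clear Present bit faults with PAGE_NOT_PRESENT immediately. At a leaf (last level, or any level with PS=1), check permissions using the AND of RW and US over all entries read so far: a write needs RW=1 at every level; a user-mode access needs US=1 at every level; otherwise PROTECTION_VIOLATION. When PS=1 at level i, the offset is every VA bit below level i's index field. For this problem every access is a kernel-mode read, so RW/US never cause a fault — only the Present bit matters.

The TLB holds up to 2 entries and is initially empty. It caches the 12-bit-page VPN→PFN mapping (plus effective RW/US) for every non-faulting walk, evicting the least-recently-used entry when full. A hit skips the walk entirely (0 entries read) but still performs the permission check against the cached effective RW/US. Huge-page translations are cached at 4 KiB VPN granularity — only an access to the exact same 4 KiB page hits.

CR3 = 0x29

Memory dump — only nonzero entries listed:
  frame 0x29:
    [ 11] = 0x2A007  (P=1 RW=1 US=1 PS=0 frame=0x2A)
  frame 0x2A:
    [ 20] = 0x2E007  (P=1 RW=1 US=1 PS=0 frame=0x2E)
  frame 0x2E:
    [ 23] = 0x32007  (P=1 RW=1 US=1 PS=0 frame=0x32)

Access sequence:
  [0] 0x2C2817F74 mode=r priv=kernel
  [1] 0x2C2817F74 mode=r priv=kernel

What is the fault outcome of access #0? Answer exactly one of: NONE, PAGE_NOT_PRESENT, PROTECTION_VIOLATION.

Walk each access:
#0 VA=0x2C2817F74 (r,kernel):
  L0: frame=0x29 idx=11 entry=0x2A007 [P=1 RW=1 US=1 PS=0]
  L1: frame=0x2A idx=20 entry=0x2E007 [P=1 RW=1 US=1 PS=0]
  L2: frame=0x2E idx=23 entry=0x32007 [P=1 RW=1 US=1 PS=0]
  ✓ 0x32F74  — 3 lookups
#1 VA=0x2C2817F74 (r,kernel):
  TLB hit vpn=0x2C2817 → PA=0x32F74

Access #0 fault: NONE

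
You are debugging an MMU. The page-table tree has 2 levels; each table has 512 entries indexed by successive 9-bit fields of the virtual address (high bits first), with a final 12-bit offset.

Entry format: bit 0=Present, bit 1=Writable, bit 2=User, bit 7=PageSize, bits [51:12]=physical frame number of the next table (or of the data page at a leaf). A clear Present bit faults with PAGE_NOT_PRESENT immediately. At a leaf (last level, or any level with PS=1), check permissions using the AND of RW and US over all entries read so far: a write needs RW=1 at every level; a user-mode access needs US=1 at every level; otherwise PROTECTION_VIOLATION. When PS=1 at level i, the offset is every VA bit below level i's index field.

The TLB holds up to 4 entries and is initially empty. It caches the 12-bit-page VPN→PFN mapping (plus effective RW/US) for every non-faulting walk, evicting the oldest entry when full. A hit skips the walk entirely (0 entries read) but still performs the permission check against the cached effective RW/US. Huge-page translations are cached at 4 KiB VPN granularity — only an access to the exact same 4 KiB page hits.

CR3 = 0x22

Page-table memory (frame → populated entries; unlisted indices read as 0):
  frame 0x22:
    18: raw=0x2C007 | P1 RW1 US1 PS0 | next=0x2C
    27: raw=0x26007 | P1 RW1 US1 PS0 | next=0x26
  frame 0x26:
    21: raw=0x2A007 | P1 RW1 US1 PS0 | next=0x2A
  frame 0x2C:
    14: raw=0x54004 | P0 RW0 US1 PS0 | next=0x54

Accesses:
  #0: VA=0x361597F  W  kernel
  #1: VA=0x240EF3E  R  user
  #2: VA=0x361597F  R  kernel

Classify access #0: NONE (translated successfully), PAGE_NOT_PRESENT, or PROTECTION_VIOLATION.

Per-access translation:
#0 VA=0x361597F (w,kernel):
  [0] read 0x22 idx=27: raw=0x26007 flags P=1 W=1 U=1 S=0
  [1] read 0x26 idx=21: raw=0x2A007 flags P=1 W=1 U=1 S=0
  ✓ 0x2A97F  — 2 lookups
#1 VA=0x240EF3E (r,user):
  [0] read 0x22 idx=18: raw=0x2C007 flags P=1 W=1 U=1 S=0
  [1] read 0x2C idx=14: raw=0x54004 flags P=0 W=0 U=1 S=0
  → PAGE_NOT_PRESENT  (2 entries read)
#2 VA=0x361597F (r,kernel):
  TLB hit vpn=0x3615 → PA=0x2A97F

Access #0 fault: NONE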